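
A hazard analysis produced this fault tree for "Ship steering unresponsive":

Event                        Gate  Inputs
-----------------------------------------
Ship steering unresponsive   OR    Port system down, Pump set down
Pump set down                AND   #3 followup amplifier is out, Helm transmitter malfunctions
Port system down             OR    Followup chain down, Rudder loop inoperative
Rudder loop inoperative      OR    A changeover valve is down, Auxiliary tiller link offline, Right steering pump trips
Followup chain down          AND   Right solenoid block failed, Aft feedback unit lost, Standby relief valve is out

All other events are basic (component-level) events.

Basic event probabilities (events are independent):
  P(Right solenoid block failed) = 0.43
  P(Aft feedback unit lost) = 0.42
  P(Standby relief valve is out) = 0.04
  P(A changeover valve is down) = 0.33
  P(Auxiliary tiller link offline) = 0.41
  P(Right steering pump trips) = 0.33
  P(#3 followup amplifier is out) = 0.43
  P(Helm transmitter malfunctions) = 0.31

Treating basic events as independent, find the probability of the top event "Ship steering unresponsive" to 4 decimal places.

0.7721

P(Followup chain down) [AND] = 0.43 × 0.42 × 0.04 = 0.007224
P(Rudder loop inoperative) [OR] = 1 − (1−0.33) × (1−0.41) × (1−0.33) = 0.735149
P(Port system down) [OR] = 1 − (1−0.007224) × (1−0.735149) = 0.737062
P(Pump set down) [AND] = 0.43 × 0.31 = 0.133300
P(Ship steering unresponsive) [OR] = 1 − (1−0.737062) × (1−0.133300) = 0.772112
Rounded to 4 decimal places: P(Ship steering unresponsive) ≈ 0.7721.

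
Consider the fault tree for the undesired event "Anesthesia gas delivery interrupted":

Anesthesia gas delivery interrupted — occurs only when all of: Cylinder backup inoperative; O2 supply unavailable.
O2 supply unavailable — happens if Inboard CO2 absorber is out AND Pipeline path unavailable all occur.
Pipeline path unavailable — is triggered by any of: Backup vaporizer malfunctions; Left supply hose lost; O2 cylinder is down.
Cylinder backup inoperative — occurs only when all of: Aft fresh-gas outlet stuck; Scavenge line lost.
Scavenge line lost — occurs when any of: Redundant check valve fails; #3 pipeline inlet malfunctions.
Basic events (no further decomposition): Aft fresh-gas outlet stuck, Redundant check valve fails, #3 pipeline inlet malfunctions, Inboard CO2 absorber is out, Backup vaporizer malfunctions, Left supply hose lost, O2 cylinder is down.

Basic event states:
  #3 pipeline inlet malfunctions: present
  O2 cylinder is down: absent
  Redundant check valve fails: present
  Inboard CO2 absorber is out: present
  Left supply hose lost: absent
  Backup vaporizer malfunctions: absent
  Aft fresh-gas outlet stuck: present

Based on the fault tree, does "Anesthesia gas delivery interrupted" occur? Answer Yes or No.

No

Scavenge line lost [OR]: Redundant check valve fails=occurs, #3 pipeline inlet malfunctions=occurs → at least one input occurs → occurs.
Cylinder backup inoperative [AND]: Aft fresh-gas outlet stuck=occurs, Scavenge line lost=occurs → all inputs occur → occurs.
Pipeline path unavailable [OR]: Backup vaporizer malfunctions=not, Left supply hose lost=not, O2 cylinder is down=not → no input occurs → does not occur.
O2 supply unavailable [AND]: Inboard CO2 absorber is out=occurs, Pipeline path unavailable=not → not all inputs occur → does not occur.
Anesthesia gas delivery interrupted [AND]: Cylinder backup inoperative=occurs, O2 supply unavailable=not → not all inputs occur → does not occur.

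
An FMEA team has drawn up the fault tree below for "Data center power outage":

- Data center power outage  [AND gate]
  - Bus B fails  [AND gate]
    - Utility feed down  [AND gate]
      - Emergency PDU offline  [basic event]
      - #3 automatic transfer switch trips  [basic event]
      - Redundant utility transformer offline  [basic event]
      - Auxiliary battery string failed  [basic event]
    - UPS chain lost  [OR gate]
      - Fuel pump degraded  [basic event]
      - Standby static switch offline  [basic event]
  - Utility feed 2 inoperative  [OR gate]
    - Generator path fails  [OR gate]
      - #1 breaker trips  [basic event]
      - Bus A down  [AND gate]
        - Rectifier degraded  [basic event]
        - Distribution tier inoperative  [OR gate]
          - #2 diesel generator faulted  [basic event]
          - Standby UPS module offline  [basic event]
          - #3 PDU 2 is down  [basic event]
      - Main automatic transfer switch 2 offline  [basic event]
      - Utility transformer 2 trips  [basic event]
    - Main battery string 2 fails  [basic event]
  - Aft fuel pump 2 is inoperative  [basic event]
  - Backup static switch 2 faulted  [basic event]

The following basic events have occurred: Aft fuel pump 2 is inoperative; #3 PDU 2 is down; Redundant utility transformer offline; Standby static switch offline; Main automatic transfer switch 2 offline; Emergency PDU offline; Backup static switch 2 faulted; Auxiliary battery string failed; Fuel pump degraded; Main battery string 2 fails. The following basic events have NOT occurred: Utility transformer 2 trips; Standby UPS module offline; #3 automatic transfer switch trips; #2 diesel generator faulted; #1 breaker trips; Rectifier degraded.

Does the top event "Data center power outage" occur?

Utility feed down [AND]: Emergency PDU offline=occurs, #3 automatic transfer switch trips=not, Redundant utility transformer offline=occurs, Auxiliary battery string failed=occurs → not all inputs occur → does not occur.
UPS chain lost [OR]: Fuel pump degraded=occurs, Standby static switch offline=occurs → at least one input occurs → occurs.
Bus B fails [AND]: Utility feed down=not, UPS chain lost=occurs → not all inputs occur → does not occur.
Distribution tier inoperative [OR]: #2 diesel generator faulted=not, Standby UPS module offline=not, #3 PDU 2 is down=occurs → at least one input occurs → occurs.
Bus A down [AND]: Rectifier degraded=not, Distribution tier inoperative=occurs → not all inputs occur → does not occur.
Generator path fails [OR]: #1 breaker trips=not, Bus A down=not, Main automatic transfer switch 2 offline=occurs, Utility transformer 2 trips=not → at least one input occurs → occurs.
Utility feed 2 inoperative [OR]: Generator path fails=occurs, Main battery string 2 fails=occurs → at least one input occurs → occurs.
Data center power outage [AND]: Bus B fails=not, Utility feed 2 inoperative=occurs, Aft fuel pump 2 is inoperative=occurs, Backup static switch 2 faulted=occurs → not all inputs occur → does not occur.

No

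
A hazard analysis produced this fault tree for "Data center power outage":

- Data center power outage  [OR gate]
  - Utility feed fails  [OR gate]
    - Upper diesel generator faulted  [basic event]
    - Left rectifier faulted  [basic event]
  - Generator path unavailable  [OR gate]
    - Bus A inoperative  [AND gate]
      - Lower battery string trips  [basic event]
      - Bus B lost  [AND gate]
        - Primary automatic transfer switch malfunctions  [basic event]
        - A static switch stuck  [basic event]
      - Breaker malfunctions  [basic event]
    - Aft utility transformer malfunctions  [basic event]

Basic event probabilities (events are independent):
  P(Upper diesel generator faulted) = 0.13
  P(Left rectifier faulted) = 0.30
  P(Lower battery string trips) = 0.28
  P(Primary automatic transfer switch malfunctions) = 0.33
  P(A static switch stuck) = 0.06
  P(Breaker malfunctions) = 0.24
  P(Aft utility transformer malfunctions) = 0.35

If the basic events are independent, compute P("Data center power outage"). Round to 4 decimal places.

0.6047

P(Utility feed fails) [OR] = 1 − (1−0.13) × (1−0.30) = 0.391000
P(Bus B lost) [AND] = 0.33 × 0.06 = 0.019800
P(Bus A inoperative) [AND] = 0.28 × 0.019800 × 0.24 = 0.001331
P(Generator path unavailable) [OR] = 1 − (1−0.001331) × (1−0.35) = 0.350865
P(Data center power outage) [OR] = 1 − (1−0.391000) × (1−0.350865) = 0.604677
Rounded to 4 decimal places: P(Data center power outage) ≈ 0.6047.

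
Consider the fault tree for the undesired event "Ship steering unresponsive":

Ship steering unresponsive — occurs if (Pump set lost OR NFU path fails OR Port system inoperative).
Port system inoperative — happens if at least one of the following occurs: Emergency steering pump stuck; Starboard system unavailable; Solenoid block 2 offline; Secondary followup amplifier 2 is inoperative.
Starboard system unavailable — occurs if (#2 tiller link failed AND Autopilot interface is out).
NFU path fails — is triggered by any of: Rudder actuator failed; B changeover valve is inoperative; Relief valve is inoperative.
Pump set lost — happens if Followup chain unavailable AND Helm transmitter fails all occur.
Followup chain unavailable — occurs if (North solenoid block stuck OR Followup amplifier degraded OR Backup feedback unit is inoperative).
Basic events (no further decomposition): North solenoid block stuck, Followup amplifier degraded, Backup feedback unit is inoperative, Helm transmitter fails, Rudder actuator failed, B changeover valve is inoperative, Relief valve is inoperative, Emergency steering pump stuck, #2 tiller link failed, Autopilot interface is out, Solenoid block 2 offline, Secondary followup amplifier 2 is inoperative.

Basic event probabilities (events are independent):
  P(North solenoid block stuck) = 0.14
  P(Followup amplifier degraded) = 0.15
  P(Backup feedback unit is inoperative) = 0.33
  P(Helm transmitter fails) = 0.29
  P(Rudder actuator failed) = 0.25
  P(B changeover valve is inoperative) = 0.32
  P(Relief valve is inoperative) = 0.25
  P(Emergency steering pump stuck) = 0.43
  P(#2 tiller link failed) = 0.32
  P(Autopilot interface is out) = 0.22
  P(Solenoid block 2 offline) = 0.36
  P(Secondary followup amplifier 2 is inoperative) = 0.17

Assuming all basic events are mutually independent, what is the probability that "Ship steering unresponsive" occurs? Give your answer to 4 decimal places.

P(Followup chain unavailable) [OR] = 1 − (1−0.14) × (1−0.15) × (1−0.33) = 0.510230
P(Pump set lost) [AND] = 0.510230 × 0.29 = 0.147967
P(NFU path fails) [OR] = 1 − (1−0.25) × (1−0.32) × (1−0.25) = 0.617500
P(Starboard system unavailable) [AND] = 0.32 × 0.22 = 0.070400
P(Port system inoperative) [OR] = 1 − (1−0.43) × (1−0.070400) × (1−0.36) × (1−0.17) = 0.718532
P(Ship steering unresponsive) [OR] = 1 − (1−0.147967) × (1−0.617500) × (1−0.718532) = 0.908269
Rounded to 4 decimal places: P(Ship steering unresponsive) ≈ 0.9083.

0.9083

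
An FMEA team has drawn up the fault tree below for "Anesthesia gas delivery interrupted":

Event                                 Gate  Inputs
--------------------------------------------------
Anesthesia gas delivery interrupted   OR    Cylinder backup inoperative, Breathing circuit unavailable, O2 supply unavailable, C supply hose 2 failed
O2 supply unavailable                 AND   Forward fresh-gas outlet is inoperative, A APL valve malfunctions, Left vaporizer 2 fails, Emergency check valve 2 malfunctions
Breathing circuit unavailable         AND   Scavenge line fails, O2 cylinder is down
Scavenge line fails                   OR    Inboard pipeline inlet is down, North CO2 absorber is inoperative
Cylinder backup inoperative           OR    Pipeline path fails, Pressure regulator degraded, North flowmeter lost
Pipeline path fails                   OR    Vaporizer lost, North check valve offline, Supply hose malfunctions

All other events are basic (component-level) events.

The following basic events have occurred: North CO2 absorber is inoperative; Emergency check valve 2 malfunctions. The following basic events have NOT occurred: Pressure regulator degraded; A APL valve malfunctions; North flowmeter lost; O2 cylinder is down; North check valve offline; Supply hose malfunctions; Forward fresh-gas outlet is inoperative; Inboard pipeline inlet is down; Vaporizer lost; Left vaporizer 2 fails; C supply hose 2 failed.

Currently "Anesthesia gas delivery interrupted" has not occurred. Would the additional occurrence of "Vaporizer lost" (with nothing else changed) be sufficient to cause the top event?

Counterfactual: set "Vaporizer lost" to occurred.
Pipeline path fails [OR]: Vaporizer lost=occurs, North check valve offline=not, Supply hose malfunctions=not → at least one input occurs → occurs.
Cylinder backup inoperative [OR]: Pipeline path fails=occurs, Pressure regulator degraded=not, North flowmeter lost=not → at least one input occurs → occurs.
Scavenge line fails [OR]: Inboard pipeline inlet is down=not, North CO2 absorber is inoperative=occurs → at least one input occurs → occurs.
Breathing circuit unavailable [AND]: Scavenge line fails=occurs, O2 cylinder is down=not → not all inputs occur → does not occur.
O2 supply unavailable [AND]: Forward fresh-gas outlet is inoperative=not, A APL valve malfunctions=not, Left vaporizer 2 fails=not, Emergency check valve 2 malfunctions=occurs → not all inputs occur → does not occur.
Anesthesia gas delivery interrupted [OR]: Cylinder backup inoperative=occurs, Breathing circuit unavailable=not, O2 supply unavailable=not, C supply hose 2 failed=not → at least one input occurs → occurs.

Yes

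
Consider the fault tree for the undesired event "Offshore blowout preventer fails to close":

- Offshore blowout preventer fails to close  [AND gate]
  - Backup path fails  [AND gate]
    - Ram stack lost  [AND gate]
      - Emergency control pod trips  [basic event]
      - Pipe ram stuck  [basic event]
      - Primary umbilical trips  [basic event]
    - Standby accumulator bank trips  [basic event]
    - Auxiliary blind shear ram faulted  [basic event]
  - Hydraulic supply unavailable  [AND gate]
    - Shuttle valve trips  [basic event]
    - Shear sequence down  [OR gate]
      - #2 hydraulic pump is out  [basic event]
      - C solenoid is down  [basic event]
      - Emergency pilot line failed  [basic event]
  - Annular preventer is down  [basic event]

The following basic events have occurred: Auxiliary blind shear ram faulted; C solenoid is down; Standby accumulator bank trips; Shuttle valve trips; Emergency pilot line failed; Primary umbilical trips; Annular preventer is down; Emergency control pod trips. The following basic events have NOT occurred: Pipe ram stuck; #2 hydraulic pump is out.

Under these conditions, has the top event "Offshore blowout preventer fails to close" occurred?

No

Ram stack lost [AND]: Emergency control pod trips=occurs, Pipe ram stuck=not, Primary umbilical trips=occurs → not all inputs occur → does not occur.
Backup path fails [AND]: Ram stack lost=not, Standby accumulator bank trips=occurs, Auxiliary blind shear ram faulted=occurs → not all inputs occur → does not occur.
Shear sequence down [OR]: #2 hydraulic pump is out=not, C solenoid is down=occurs, Emergency pilot line failed=occurs → at least one input occurs → occurs.
Hydraulic supply unavailable [AND]: Shuttle valve trips=occurs, Shear sequence down=occurs → all inputs occur → occurs.
Offshore blowout preventer fails to close [AND]: Backup path fails=not, Hydraulic supply unavailable=occurs, Annular preventer is down=occurs → not all inputs occur → does not occur.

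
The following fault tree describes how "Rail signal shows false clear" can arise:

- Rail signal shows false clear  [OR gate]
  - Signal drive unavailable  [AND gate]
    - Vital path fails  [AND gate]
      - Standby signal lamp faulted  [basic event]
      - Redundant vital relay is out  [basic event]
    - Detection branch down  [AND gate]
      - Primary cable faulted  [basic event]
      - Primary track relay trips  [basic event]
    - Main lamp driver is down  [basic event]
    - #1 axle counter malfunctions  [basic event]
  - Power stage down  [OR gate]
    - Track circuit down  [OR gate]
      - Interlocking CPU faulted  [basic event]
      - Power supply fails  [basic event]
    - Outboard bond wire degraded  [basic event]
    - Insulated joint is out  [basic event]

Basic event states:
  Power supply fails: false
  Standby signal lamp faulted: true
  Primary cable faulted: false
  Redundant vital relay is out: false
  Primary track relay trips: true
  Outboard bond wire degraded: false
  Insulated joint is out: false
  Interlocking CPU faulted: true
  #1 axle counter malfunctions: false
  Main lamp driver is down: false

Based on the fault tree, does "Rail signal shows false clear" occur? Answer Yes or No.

Yes

Vital path fails [AND]: Standby signal lamp faulted=occurs, Redundant vital relay is out=not → not all inputs occur → does not occur.
Detection branch down [AND]: Primary cable faulted=not, Primary track relay trips=occurs → not all inputs occur → does not occur.
Signal drive unavailable [AND]: Vital path fails=not, Detection branch down=not, Main lamp driver is down=not, #1 axle counter malfunctions=not → not all inputs occur → does not occur.
Track circuit down [OR]: Interlocking CPU faulted=occurs, Power supply fails=not → at least one input occurs → occurs.
Power stage down [OR]: Track circuit down=occurs, Outboard bond wire degraded=not, Insulated joint is out=not → at least one input occurs → occurs.
Rail signal shows false clear [OR]: Signal drive unavailable=not, Power stage down=occurs → at least one input occurs → occurs.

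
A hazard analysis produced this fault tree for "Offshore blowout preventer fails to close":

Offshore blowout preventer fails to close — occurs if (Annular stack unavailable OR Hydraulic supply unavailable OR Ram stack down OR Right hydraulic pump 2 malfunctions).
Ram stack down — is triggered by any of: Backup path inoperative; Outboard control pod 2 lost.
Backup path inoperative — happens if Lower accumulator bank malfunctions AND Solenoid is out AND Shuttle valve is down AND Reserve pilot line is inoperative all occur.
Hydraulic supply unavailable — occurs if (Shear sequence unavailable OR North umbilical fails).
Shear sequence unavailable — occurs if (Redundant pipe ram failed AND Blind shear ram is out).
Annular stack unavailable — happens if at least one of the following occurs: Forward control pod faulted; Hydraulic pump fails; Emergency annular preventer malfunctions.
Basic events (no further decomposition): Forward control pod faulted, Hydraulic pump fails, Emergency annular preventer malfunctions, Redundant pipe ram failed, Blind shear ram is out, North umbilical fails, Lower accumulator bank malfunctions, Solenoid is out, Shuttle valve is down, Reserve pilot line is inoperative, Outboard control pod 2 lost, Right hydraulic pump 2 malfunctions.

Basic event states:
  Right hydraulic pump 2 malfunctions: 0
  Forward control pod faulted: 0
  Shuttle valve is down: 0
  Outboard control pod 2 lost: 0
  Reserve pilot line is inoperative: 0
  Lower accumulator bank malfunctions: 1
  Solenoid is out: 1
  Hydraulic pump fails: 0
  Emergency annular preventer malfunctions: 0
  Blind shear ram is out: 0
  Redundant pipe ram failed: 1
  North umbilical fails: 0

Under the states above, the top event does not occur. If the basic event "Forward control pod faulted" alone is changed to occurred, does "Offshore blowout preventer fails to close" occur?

Yes

Counterfactual: set "Forward control pod faulted" to occurred.
Annular stack unavailable [OR]: Forward control pod faulted=occurs, Hydraulic pump fails=not, Emergency annular preventer malfunctions=not → at least one input occurs → occurs.
Shear sequence unavailable [AND]: Redundant pipe ram failed=occurs, Blind shear ram is out=not → not all inputs occur → does not occur.
Hydraulic supply unavailable [OR]: Shear sequence unavailable=not, North umbilical fails=not → no input occurs → does not occur.
Backup path inoperative [AND]: Lower accumulator bank malfunctions=occurs, Solenoid is out=occurs, Shuttle valve is down=not, Reserve pilot line is inoperative=not → not all inputs occur → does not occur.
Ram stack down [OR]: Backup path inoperative=not, Outboard control pod 2 lost=not → no input occurs → does not occur.
Offshore blowout preventer fails to close [OR]: Annular stack unavailable=occurs, Hydraulic supply unavailable=not, Ram stack down=not, Right hydraulic pump 2 malfunctions=not → at least one input occurs → occurs.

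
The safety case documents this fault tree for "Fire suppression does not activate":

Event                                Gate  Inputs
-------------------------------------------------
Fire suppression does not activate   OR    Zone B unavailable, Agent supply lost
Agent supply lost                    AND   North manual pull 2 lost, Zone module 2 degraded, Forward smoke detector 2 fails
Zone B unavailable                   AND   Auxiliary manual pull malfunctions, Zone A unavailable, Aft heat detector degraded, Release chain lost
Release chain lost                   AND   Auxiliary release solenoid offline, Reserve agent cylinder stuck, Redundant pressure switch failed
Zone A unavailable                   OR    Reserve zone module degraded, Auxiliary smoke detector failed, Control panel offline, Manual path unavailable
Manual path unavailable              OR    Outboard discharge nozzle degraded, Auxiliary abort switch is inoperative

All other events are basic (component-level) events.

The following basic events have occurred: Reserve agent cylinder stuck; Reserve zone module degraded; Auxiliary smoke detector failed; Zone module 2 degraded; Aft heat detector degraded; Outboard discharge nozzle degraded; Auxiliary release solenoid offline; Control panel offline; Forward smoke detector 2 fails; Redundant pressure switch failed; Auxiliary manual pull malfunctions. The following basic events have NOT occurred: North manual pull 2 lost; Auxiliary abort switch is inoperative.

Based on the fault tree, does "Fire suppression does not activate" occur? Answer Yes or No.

Yes

Manual path unavailable [OR]: Outboard discharge nozzle degraded=occurs, Auxiliary abort switch is inoperative=not → at least one input occurs → occurs.
Zone A unavailable [OR]: Reserve zone module degraded=occurs, Auxiliary smoke detector failed=occurs, Control panel offline=occurs, Manual path unavailable=occurs → at least one input occurs → occurs.
Release chain lost [AND]: Auxiliary release solenoid offline=occurs, Reserve agent cylinder stuck=occurs, Redundant pressure switch failed=occurs → all inputs occur → occurs.
Zone B unavailable [AND]: Auxiliary manual pull malfunctions=occurs, Zone A unavailable=occurs, Aft heat detector degraded=occurs, Release chain lost=occurs → all inputs occur → occurs.
Agent supply lost [AND]: North manual pull 2 lost=not, Zone module 2 degraded=occurs, Forward smoke detector 2 fails=occurs → not all inputs occur → does not occur.
Fire suppression does not activate [OR]: Zone B unavailable=occurs, Agent supply lost=not → at least one input occurs → occurs.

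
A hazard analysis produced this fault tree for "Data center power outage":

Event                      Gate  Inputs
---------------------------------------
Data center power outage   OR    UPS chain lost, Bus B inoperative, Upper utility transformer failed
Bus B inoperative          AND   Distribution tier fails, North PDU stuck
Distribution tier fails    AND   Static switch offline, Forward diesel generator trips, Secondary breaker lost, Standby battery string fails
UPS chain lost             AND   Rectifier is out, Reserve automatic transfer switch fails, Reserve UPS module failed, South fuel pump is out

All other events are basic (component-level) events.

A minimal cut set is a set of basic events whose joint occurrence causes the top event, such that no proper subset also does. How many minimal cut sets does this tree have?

UPS chain lost [AND]: one cut set from each child combined → 1 × 1 × 1 × 1 = 1 cut set(s).
Distribution tier fails [AND]: one cut set from each child combined → 1 × 1 × 1 × 1 = 1 cut set(s).
Bus B inoperative [AND]: one cut set from each child combined → 1 × 1 = 1 cut set(s).
Data center power outage [OR]: union of children's cut sets → 3 cut set(s).
Minimal cut sets: {Rectifier is out, Reserve UPS module failed, Reserve automatic transfer switch fails, South fuel pump is out}; {Forward diesel generator trips, North PDU stuck, Secondary breaker lost, Standby battery string fails, Static switch offline}; {Upper utility transformer failed}.

3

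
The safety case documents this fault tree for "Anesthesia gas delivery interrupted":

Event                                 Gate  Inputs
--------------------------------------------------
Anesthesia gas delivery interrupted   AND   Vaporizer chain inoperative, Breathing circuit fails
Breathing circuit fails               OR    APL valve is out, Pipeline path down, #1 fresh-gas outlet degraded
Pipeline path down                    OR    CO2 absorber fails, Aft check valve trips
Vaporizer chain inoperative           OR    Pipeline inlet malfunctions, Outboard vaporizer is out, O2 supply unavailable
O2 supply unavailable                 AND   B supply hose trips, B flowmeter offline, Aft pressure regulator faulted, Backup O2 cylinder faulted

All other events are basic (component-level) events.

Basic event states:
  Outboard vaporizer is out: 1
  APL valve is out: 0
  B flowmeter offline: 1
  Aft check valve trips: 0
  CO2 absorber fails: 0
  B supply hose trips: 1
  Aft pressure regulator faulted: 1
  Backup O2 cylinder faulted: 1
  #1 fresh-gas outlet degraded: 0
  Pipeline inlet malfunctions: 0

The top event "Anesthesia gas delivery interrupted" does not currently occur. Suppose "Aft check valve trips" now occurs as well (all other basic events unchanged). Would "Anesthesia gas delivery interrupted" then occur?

Yes

Counterfactual: set "Aft check valve trips" to occurred.
O2 supply unavailable [AND]: B supply hose trips=occurs, B flowmeter offline=occurs, Aft pressure regulator faulted=occurs, Backup O2 cylinder faulted=occurs → all inputs occur → occurs.
Vaporizer chain inoperative [OR]: Pipeline inlet malfunctions=not, Outboard vaporizer is out=occurs, O2 supply unavailable=occurs → at least one input occurs → occurs.
Pipeline path down [OR]: CO2 absorber fails=not, Aft check valve trips=occurs → at least one input occurs → occurs.
Breathing circuit fails [OR]: APL valve is out=not, Pipeline path down=occurs, #1 fresh-gas outlet degraded=not → at least one input occurs → occurs.
Anesthesia gas delivery interrupted [AND]: Vaporizer chain inoperative=occurs, Breathing circuit fails=occurs → all inputs occur → occurs.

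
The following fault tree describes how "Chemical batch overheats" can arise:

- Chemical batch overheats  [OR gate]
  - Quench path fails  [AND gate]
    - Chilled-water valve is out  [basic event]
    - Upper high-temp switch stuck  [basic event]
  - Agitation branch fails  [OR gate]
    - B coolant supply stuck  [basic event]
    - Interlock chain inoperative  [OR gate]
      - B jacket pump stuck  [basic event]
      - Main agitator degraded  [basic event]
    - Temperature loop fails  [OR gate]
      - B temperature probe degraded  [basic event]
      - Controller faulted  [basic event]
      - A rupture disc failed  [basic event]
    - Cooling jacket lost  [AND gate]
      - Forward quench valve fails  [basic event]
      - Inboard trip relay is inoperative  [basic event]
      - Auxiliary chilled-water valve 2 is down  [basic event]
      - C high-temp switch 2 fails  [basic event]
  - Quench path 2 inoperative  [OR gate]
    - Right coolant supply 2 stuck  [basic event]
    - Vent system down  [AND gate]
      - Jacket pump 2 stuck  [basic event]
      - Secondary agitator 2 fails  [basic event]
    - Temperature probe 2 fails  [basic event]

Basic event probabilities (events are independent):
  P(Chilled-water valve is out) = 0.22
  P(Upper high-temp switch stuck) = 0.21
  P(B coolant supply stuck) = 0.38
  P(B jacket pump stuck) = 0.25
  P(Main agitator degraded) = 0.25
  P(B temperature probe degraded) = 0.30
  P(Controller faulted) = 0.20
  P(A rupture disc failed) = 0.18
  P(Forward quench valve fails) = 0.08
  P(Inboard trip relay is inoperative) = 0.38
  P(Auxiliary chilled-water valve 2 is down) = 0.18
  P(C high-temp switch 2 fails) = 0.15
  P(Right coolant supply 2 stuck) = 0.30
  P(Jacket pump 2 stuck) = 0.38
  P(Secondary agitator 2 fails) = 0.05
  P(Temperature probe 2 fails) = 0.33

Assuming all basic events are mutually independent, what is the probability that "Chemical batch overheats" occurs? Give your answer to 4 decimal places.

P(Quench path fails) [AND] = 0.22 × 0.21 = 0.046200
P(Interlock chain inoperative) [OR] = 1 − (1−0.25) × (1−0.25) = 0.437500
P(Temperature loop fails) [OR] = 1 − (1−0.30) × (1−0.20) × (1−0.18) = 0.540800
P(Cooling jacket lost) [AND] = 0.08 × 0.38 × 0.18 × 0.15 = 0.000821
P(Agitation branch fails) [OR] = 1 − (1−0.38) × (1−0.437500) × (1−0.540800) × (1−0.000821) = 0.839985
P(Vent system down) [AND] = 0.38 × 0.05 = 0.019000
P(Quench path 2 inoperative) [OR] = 1 − (1−0.30) × (1−0.019000) × (1−0.33) = 0.539911
P(Chemical batch overheats) [OR] = 1 − (1−0.046200) × (1−0.839985) × (1−0.539911) = 0.929780
Rounded to 4 decimal places: P(Chemical batch overheats) ≈ 0.9298.

0.9298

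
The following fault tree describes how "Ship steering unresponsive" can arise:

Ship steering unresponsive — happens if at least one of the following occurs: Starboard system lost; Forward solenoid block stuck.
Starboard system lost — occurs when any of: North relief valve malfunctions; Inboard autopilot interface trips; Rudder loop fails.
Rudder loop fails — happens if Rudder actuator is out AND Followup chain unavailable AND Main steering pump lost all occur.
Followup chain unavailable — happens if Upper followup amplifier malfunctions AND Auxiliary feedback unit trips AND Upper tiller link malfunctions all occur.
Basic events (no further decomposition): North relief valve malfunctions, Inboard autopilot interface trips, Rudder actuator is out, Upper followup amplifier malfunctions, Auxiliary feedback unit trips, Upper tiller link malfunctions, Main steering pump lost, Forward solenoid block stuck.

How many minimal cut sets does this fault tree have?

4

Followup chain unavailable [AND]: one cut set from each child combined → 1 × 1 × 1 = 1 cut set(s).
Rudder loop fails [AND]: one cut set from each child combined → 1 × 1 × 1 = 1 cut set(s).
Starboard system lost [OR]: union of children's cut sets → 3 cut set(s).
Ship steering unresponsive [OR]: union of children's cut sets → 4 cut set(s).
Minimal cut sets: {North relief valve malfunctions}; {Inboard autopilot interface trips}; {Auxiliary feedback unit trips, Main steering pump lost, Rudder actuator is out, Upper followup amplifier malfunctions, Upper tiller link malfunctions}; {Forward solenoid block stuck}.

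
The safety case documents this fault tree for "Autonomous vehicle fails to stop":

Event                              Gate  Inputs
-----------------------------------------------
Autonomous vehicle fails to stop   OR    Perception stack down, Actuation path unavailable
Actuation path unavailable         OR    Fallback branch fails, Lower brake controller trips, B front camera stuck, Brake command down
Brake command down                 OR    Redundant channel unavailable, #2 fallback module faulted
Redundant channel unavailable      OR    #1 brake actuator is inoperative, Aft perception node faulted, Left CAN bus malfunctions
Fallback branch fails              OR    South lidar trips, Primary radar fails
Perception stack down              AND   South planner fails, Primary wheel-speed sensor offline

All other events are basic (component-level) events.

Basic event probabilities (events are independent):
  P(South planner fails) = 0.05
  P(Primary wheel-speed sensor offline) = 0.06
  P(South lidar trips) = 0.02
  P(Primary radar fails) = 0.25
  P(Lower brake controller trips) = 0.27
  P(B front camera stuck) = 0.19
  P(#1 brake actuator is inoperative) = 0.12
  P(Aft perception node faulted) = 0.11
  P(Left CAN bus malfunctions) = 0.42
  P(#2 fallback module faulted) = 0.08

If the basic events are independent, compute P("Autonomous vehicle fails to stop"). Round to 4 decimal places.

0.8189

P(Perception stack down) [AND] = 0.05 × 0.06 = 0.003000
P(Fallback branch fails) [OR] = 1 − (1−0.02) × (1−0.25) = 0.265000
P(Redundant channel unavailable) [OR] = 1 − (1−0.12) × (1−0.11) × (1−0.42) = 0.545744
P(Brake command down) [OR] = 1 − (1−0.545744) × (1−0.08) = 0.582084
P(Actuation path unavailable) [OR] = 1 − (1−0.265000) × (1−0.27) × (1−0.19) × (1−0.582084) = 0.818371
P(Autonomous vehicle fails to stop) [OR] = 1 − (1−0.003000) × (1−0.818371) = 0.818916
Rounded to 4 decimal places: P(Autonomous vehicle fails to stop) ≈ 0.8189.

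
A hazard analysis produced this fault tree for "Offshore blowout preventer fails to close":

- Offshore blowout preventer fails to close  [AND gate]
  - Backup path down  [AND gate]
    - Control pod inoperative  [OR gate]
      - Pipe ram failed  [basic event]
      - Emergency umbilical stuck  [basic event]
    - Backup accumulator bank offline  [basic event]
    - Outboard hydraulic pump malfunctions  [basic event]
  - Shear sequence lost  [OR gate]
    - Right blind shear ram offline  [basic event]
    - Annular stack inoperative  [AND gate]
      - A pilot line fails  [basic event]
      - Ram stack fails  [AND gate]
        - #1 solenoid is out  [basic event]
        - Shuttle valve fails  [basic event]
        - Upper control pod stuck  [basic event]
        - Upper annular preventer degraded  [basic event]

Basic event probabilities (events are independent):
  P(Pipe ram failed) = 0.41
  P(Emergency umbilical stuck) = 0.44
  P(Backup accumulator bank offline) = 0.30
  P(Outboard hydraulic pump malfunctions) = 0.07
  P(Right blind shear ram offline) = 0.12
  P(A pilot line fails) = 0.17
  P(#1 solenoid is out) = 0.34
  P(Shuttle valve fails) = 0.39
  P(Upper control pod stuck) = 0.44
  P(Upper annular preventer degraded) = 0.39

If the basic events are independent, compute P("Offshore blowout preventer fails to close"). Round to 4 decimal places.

0.0017

P(Control pod inoperative) [OR] = 1 − (1−0.41) × (1−0.44) = 0.669600
P(Backup path down) [AND] = 0.669600 × 0.30 × 0.07 = 0.014062
P(Ram stack fails) [AND] = 0.34 × 0.39 × 0.44 × 0.39 = 0.022754
P(Annular stack inoperative) [AND] = 0.17 × 0.022754 = 0.003868
P(Shear sequence lost) [OR] = 1 − (1−0.12) × (1−0.003868) = 0.123404
P(Offshore blowout preventer fails to close) [AND] = 0.014062 × 0.123404 = 0.001735
Rounded to 4 decimal places: P(Offshore blowout preventer fails to close) ≈ 0.0017.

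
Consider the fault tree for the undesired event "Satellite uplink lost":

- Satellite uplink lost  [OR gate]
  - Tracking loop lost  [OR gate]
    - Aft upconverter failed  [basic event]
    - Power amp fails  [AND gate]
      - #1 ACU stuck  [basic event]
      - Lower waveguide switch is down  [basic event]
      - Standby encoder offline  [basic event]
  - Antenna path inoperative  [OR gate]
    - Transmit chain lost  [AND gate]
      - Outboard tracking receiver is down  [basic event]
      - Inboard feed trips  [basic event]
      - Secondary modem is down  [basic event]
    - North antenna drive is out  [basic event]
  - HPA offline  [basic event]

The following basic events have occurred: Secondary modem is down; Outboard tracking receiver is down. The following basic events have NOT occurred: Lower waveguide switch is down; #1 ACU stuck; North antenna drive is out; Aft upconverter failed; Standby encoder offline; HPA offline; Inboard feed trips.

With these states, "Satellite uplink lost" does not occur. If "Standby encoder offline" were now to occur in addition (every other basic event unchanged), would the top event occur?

No

Counterfactual: set "Standby encoder offline" to occurred.
Power amp fails [AND]: #1 ACU stuck=not, Lower waveguide switch is down=not, Standby encoder offline=occurs → not all inputs occur → does not occur.
Tracking loop lost [OR]: Aft upconverter failed=not, Power amp fails=not → no input occurs → does not occur.
Transmit chain lost [AND]: Outboard tracking receiver is down=occurs, Inboard feed trips=not, Secondary modem is down=occurs → not all inputs occur → does not occur.
Antenna path inoperative [OR]: Transmit chain lost=not, North antenna drive is out=not → no input occurs → does not occur.
Satellite uplink lost [OR]: Tracking loop lost=not, Antenna path inoperative=not, HPA offline=not → no input occurs → does not occur.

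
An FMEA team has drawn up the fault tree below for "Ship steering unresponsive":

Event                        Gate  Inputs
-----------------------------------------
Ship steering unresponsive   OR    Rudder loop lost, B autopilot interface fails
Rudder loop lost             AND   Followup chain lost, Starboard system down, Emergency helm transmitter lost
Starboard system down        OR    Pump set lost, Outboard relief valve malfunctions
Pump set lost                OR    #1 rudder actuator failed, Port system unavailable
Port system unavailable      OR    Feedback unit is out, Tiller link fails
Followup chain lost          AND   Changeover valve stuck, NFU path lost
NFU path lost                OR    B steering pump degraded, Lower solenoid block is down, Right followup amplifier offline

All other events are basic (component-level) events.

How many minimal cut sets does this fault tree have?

NFU path lost [OR]: union of children's cut sets → 3 cut set(s).
Followup chain lost [AND]: one cut set from each child combined → 1 × 3 = 3 cut set(s).
Port system unavailable [OR]: union of children's cut sets → 2 cut set(s).
Pump set lost [OR]: union of children's cut sets → 3 cut set(s).
Starboard system down [OR]: union of children's cut sets → 4 cut set(s).
Rudder loop lost [AND]: one cut set from each child combined → 3 × 4 × 1 = 12 cut set(s).
Ship steering unresponsive [OR]: union of children's cut sets → 13 cut set(s).

13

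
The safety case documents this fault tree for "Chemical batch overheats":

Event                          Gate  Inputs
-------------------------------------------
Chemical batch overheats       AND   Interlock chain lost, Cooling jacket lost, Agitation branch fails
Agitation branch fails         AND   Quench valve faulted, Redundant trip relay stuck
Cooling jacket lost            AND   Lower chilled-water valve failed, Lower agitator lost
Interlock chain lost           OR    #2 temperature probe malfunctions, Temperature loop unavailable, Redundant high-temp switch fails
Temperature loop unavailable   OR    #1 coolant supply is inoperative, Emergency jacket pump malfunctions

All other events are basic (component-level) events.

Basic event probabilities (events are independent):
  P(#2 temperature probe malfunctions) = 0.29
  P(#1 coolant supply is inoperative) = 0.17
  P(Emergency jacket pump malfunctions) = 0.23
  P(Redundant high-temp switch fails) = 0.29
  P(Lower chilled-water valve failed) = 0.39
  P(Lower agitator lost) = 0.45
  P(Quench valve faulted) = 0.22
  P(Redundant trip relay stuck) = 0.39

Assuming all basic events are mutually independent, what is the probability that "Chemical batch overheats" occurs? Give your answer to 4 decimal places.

0.0102

P(Temperature loop unavailable) [OR] = 1 − (1−0.17) × (1−0.23) = 0.360900
P(Interlock chain lost) [OR] = 1 − (1−0.29) × (1−0.360900) × (1−0.29) = 0.677830
P(Cooling jacket lost) [AND] = 0.39 × 0.45 = 0.175500
P(Agitation branch fails) [AND] = 0.22 × 0.39 = 0.085800
P(Chemical batch overheats) [AND] = 0.677830 × 0.175500 × 0.085800 = 0.010207
Rounded to 4 decimal places: P(Chemical batch overheats) ≈ 0.0102.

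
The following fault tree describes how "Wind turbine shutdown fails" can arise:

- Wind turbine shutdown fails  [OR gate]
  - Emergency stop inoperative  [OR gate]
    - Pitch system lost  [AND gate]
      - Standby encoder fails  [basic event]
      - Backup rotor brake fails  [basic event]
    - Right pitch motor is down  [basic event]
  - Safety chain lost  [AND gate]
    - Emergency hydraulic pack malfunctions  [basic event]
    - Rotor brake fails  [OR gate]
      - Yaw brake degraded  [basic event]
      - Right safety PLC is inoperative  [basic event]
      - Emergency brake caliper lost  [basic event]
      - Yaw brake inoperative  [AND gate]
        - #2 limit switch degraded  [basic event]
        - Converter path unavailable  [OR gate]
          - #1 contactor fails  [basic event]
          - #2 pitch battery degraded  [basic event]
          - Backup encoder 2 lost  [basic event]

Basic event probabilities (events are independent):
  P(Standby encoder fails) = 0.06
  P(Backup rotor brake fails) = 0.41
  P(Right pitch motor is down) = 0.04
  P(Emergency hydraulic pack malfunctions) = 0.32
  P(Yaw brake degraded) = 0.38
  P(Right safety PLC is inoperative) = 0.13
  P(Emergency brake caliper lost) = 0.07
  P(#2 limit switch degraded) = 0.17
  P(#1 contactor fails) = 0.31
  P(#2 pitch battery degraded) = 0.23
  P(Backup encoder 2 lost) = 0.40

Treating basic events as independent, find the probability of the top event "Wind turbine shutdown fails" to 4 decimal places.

0.2304

P(Pitch system lost) [AND] = 0.06 × 0.41 = 0.024600
P(Emergency stop inoperative) [OR] = 1 − (1−0.024600) × (1−0.04) = 0.063616
P(Converter path unavailable) [OR] = 1 − (1−0.31) × (1−0.23) × (1−0.40) = 0.681220
P(Yaw brake inoperative) [AND] = 0.17 × 0.681220 = 0.115807
P(Rotor brake fails) [OR] = 1 − (1−0.38) × (1−0.13) × (1−0.07) × (1−0.115807) = 0.556452
P(Safety chain lost) [AND] = 0.32 × 0.556452 = 0.178065
P(Wind turbine shutdown fails) [OR] = 1 − (1−0.063616) × (1−0.178065) = 0.230353
Rounded to 4 decimal places: P(Wind turbine shutdown fails) ≈ 0.2304.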